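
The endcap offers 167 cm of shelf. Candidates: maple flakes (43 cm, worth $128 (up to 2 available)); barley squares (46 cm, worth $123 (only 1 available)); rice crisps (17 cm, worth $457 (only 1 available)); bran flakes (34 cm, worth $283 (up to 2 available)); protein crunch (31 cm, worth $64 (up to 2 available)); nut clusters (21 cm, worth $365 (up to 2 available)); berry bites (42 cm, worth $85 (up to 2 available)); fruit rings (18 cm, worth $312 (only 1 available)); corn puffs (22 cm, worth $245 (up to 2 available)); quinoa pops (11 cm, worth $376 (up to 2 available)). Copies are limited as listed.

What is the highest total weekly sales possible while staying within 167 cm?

Filling by ratio: rice crisps + 2×nut clusters + fruit rings + 2×corn puffs + 2×quinoa pops for 2741, with 24 cm left unused.
Dropping 2×corn puffs frees 44 cm; slotting in 2×bran flakes (68 cm) lifts the total to 2817 at 167 cm.
Nothing else within 167 cm beats 2817.

2817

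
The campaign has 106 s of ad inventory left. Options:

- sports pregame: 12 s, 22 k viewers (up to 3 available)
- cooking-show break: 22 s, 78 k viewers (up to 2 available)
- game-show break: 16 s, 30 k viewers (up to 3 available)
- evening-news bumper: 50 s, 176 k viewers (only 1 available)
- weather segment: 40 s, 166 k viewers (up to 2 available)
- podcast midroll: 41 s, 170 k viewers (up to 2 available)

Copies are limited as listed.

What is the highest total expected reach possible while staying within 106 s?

418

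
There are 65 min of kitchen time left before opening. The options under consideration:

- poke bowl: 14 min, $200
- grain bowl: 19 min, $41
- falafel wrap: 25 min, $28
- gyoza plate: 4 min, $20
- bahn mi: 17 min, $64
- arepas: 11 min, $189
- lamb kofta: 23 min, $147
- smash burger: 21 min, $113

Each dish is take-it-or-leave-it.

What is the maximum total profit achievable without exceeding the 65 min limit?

600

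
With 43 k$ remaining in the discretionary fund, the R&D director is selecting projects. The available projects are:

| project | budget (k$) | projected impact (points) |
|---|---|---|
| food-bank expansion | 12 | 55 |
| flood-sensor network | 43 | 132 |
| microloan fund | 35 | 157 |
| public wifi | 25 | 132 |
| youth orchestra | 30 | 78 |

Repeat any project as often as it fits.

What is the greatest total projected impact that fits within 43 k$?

Best packing: food-bank expansion + public wifi — 37 k$, 187 total.
The spare 6 k$ is too small for any remaining project, and no exchange beats 187.

187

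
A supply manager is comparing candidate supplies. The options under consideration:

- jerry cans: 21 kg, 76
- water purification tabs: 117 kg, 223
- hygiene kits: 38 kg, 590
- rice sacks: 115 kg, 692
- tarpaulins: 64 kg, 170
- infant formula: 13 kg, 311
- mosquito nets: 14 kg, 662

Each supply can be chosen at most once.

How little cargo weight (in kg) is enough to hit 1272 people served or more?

65

Minimise kg subject to total people served ≥ 1272.
Taking hygiene kits + infant formula + mosquito nets gives 1563 (≥ 1272) for 65 kg.
No combination under 65 kg hits 1272.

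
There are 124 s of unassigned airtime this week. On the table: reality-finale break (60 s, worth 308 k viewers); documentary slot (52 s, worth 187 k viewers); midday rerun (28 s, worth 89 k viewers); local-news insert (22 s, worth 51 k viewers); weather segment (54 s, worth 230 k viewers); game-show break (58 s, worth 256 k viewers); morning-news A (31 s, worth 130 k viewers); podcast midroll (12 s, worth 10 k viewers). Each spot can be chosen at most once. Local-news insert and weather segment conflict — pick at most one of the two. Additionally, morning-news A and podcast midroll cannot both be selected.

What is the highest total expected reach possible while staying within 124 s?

By expected reach per s: reality-finale break 5.13, game-show break 4.41, weather segment 4.26, morning-news A 4.19 lead.
Taking reality-finale break + game-show break: 118 s used, 564 in expected reach.
Runner-up reality-finale break + weather segment tops out at 538.

564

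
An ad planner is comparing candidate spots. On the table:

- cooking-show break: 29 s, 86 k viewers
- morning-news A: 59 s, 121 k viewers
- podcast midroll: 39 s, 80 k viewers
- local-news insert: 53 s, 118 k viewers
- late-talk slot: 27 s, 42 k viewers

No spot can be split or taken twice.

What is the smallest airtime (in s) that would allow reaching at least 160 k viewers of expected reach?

68

Need the lightest bundle worth ≥ 160.
Taking cooking-show break + podcast midroll gives 166 (≥ 160) for 68 s.
Any bundle with less than 68 s falls short of 160.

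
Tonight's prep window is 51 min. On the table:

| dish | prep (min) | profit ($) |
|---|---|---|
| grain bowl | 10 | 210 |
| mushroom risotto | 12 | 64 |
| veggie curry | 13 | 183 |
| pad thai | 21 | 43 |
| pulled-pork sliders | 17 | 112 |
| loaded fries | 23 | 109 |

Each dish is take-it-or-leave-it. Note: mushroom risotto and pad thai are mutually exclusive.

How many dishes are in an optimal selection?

The maximum profit within 51 min is 505.
grain bowl + veggie curry + pulled-pork sliders hits 505 at 40 min.
All optima have 3 dishes.

3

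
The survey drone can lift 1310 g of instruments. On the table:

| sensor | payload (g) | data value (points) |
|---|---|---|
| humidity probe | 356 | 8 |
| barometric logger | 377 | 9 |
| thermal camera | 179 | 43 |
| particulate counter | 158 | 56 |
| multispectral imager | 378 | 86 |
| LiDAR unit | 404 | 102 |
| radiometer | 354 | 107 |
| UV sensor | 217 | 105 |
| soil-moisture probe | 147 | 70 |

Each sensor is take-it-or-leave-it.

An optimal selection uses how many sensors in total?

5

The maximum data value within 1310 g is 440.
One optimal bundle: particulate counter + LiDAR unit + radiometer + UV sensor + soil-moisture probe (1280 g).
Any selection reaching 440 contains exactly 5 sensors.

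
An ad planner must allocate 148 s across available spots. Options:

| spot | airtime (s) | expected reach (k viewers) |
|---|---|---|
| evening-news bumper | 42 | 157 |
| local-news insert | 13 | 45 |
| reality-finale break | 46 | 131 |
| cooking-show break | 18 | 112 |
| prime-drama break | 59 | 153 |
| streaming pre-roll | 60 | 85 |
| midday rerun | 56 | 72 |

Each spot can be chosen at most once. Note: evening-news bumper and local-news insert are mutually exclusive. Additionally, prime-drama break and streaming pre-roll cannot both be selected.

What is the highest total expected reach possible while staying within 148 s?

441

Evening-news bumper + reality-finale break + prime-drama break uses 147 of the 148 s and totals 441.
The spare 1 s is too small for any remaining spot, and no feasible exchange beats 441.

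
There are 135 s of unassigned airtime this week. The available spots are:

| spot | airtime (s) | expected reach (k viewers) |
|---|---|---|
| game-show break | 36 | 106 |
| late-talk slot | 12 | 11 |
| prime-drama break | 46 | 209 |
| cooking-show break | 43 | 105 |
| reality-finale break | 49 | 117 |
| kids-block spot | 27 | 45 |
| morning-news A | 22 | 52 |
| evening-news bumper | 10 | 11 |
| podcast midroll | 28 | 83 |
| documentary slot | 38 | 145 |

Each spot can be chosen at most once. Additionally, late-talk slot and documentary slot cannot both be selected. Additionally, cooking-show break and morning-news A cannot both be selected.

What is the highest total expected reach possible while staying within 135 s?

Best packing: prime-drama break + morning-news A + podcast midroll + documentary slot — 134 s, 489 total.
Runner-up prime-drama break + reality-finale break + documentary slot tops out at 471.

489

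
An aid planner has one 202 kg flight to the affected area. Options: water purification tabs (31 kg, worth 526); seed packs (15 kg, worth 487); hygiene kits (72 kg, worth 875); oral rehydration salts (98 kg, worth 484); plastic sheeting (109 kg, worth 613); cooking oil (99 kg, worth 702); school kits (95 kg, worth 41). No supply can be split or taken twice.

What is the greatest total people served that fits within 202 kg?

2103

Ranking by ratio (people served/kg): seed packs 32.47, water purification tabs 16.97, hygiene kits 12.15.
A density-first pass picks water purification tabs + seed packs + hygiene kits — 1888 at 118 kg.
The 15 kg tied up in seed packs is better spent on cooking oil — total rises to 2103 (202 kg).
Next best is seed packs + hygiene kits + cooking oil at 2064 (186 kg) — short by 39.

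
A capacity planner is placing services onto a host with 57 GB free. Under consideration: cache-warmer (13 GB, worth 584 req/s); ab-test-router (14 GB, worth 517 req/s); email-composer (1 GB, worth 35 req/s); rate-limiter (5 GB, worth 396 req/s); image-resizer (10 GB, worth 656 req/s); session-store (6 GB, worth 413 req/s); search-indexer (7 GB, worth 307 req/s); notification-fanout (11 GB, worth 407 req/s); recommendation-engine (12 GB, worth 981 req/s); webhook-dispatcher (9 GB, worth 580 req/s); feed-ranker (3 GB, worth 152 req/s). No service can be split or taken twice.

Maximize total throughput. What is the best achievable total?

By throughput per GB: recommendation-engine 81.75, rate-limiter 79.20, session-store 68.83 lead.
Taking the top-ratio services first gives email-composer + rate-limiter + image-resizer + session-store + search-indexer + recommendation-engine + webhook-dispatcher + feed-ranker for 3520 (53 GB).
Replace search-indexer and feed-ranker with cache-warmer: the trade gains 125 net, giving 3645 at 56 GB.

3645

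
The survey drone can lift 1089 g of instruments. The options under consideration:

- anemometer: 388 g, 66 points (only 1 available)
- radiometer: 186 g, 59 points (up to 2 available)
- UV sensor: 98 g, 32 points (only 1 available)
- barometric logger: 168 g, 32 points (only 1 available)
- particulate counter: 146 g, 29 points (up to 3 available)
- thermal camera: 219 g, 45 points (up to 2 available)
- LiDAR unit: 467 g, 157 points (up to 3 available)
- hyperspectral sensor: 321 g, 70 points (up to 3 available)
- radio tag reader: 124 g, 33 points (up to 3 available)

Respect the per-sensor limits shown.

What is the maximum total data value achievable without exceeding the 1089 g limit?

347

By data value per g: LiDAR unit 0.34, UV sensor 0.33, radiometer 0.32 lead.
Greedy by ratio would take UV sensor + 2×LiDAR unit: 1032 g used, total 346.
Replace UV sensor with radio tag reader: the trade gains 1 net, giving 347 at 1058 g.
The spare 31 g is too small for any remaining sensor, and no exchange beats 347.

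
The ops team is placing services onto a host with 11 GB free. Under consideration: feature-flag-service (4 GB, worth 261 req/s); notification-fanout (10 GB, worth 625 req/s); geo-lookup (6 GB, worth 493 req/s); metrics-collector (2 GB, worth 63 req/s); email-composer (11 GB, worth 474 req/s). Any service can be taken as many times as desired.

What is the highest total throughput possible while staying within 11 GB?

754

Feature-flag-service + geo-lookup uses 10 of the 11 GB and totals 754.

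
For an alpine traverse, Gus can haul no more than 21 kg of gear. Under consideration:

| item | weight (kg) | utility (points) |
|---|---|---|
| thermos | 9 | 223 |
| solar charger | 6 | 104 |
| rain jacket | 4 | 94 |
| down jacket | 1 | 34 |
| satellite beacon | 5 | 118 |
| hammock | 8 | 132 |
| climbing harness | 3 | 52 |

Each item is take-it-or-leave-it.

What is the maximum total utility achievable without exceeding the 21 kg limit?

487

Greedy by ratio would take thermos + rain jacket + down jacket + satellite beacon: 19 kg used, total 469.
Replace down jacket with climbing harness: the trade gains 18 net, giving 487 at 21 kg.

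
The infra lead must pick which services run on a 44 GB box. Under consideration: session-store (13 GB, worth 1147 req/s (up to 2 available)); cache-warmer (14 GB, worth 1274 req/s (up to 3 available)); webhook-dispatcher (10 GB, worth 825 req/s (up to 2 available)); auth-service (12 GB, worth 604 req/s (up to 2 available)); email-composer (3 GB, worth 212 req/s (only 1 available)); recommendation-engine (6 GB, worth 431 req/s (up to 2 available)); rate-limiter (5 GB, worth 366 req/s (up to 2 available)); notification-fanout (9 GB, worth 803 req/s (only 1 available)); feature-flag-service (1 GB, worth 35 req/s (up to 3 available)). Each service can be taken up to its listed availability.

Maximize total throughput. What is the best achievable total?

3907

Ranking by ratio (throughput/GB): cache-warmer 91.00, notification-fanout 89.22, session-store 88.23.
Greedy by ratio would take 3×cache-warmer + 2×feature-flag-service: 44 GB used, total 3892.
Dropping cache-warmer and 2×feature-flag-service frees 16 GB; slotting in session-store + email-composer (16 GB) lifts the total to 3907 at 44 GB.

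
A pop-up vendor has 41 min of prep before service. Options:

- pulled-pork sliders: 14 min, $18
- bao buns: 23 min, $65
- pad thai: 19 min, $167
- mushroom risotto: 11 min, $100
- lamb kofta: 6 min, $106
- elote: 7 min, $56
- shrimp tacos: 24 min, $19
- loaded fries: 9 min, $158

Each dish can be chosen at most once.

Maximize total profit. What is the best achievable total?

487

Taking the top-ratio dishes first gives mushroom risotto + lamb kofta + elote + loaded fries for 420 (33 min).
The 11 min tied up in mushroom risotto is better spent on pad thai — total rises to 487 (41 min).
Every other selection either busts 41 min or fails to beat 487.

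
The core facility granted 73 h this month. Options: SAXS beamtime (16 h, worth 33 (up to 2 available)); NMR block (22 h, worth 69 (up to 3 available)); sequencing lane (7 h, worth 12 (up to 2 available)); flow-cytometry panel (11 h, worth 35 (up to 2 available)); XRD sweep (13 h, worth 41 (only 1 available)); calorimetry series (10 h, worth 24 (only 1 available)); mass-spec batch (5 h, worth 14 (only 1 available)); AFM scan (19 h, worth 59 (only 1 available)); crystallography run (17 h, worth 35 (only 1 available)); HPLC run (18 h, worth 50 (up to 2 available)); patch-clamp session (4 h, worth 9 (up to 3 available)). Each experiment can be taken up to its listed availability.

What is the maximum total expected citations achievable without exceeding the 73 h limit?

Ranking by ratio (expected citations/h): flow-cytometry panel 3.18, XRD sweep 3.15, NMR block 3.14.
The ratio heuristic lands on NMR block + 2×flow-cytometry panel + XRD sweep + calorimetry series + mass-spec batch (218) but leaves 1 h idle.
Dropping flow-cytometry panel and calorimetry series frees 21 h; slotting in NMR block (22 h) lifts the total to 228 at 73 h.
Nothing else within 73 h beats 228.

228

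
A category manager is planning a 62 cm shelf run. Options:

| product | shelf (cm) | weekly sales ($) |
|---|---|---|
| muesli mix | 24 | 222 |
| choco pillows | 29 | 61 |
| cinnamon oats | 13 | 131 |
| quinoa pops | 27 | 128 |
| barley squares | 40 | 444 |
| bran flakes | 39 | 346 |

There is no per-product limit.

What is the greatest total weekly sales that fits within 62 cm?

575

2×muesli mix + cinnamon oats uses 61 of the 62 cm and totals 575.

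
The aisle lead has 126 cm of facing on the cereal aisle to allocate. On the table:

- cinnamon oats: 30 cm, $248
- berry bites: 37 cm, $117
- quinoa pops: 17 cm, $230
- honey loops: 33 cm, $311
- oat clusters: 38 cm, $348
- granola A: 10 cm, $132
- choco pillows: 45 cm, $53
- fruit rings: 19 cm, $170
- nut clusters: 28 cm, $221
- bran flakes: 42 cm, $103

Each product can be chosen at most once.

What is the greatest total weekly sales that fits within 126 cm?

1242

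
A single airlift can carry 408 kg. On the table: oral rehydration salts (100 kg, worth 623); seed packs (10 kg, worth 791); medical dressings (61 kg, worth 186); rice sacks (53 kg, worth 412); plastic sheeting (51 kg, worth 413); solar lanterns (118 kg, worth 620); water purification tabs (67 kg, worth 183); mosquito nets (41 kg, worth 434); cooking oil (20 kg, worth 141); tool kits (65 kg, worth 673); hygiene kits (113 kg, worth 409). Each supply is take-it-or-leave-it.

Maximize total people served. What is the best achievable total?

3695

Greedy by ratio would take oral rehydration salts + seed packs + medical dressings + rice sacks + plastic sheeting + mosquito nets + cooking oil + tool kits: 401 kg used, total 3673.
Replace medical dressings and rice sacks with solar lanterns: the trade gains 22 net, giving 3695 at 405 kg.
Next best is oral rehydration salts + seed packs + rice sacks + solar lanterns + mosquito nets + cooking oil + tool kits at 3694 (407 kg) — short by 1.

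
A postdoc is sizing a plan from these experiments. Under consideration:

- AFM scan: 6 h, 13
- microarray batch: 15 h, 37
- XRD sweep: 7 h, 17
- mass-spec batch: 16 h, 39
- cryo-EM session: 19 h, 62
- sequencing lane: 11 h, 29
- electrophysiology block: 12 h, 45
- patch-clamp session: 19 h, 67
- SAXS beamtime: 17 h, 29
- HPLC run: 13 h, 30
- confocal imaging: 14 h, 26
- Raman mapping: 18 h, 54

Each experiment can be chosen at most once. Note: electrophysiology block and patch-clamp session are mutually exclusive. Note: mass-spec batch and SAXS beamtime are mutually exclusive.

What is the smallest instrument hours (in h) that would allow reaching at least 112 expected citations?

Minimise h subject to total expected citations ≥ 112.
AFM scan + electrophysiology block + Raman mapping: 112 expected citations at 36 h.
Below 36 h the best achievable stays under 112.

36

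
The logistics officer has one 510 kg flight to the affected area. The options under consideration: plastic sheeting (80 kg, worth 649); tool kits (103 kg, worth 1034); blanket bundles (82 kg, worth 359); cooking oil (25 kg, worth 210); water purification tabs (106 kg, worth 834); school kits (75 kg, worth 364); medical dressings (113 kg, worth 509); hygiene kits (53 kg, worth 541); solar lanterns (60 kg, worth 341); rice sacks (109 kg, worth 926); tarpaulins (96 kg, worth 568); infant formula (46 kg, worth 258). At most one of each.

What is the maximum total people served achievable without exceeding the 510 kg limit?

4242

Density check — hygiene kits 10.21, tool kits 10.04, rice sacks 8.50, cooking oil 8.40 are the best per kg.
Greedy by ratio would take plastic sheeting + tool kits + cooking oil + water purification tabs + hygiene kits + rice sacks: 476 kg used, total 4194.
Replace cooking oil with infant formula: the trade gains 48 net, giving 4242 at 497 kg.
Next best is plastic sheeting + tool kits + cooking oil + water purification tabs + hygiene kits + rice sacks at 4194 (476 kg) — short by 48.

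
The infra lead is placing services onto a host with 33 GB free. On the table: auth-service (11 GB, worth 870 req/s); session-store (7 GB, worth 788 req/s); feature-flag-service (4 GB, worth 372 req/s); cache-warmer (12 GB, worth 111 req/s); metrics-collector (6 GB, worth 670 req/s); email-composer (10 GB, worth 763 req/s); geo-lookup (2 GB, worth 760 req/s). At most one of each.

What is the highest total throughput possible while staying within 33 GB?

Ranking by ratio (throughput/GB): geo-lookup 380.00, session-store 112.57, metrics-collector 111.67, feature-flag-service 93.00.
Best packing: auth-service + session-store + feature-flag-service + metrics-collector + geo-lookup — 30 GB, 3460 total.
Runner-up auth-service + feature-flag-service + metrics-collector + email-composer + geo-lookup tops out at 3435.

3460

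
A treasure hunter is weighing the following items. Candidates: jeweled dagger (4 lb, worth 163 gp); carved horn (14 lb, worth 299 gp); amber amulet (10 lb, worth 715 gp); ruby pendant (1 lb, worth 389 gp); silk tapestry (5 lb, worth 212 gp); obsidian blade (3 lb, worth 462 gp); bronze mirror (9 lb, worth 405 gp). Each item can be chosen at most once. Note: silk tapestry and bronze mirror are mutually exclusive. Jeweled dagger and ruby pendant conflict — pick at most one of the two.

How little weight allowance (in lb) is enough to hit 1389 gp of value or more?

14

Need the lightest bundle worth ≥ 1389.
Taking amber amulet + ruby pendant + obsidian blade gives 1566 (≥ 1389) for 14 lb.
No combination under 14 lb hits 1389.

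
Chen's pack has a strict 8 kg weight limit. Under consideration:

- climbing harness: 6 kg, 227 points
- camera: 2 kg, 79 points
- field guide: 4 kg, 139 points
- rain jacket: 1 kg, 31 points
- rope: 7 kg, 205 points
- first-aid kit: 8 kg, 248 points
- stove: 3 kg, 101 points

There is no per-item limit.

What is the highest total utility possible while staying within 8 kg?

316

4×camera uses 8 of the 8 kg and totals 316.
Every other selection either busts 8 kg or fails to beat 316.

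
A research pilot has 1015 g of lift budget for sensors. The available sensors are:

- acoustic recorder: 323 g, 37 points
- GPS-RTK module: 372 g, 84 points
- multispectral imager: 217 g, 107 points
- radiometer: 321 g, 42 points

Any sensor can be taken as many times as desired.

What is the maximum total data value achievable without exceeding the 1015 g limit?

The ratio ordering already packs tightly: 4×multispectral imager, 868 g, 428.
That's the maximum — no swap from here does better than 428.

428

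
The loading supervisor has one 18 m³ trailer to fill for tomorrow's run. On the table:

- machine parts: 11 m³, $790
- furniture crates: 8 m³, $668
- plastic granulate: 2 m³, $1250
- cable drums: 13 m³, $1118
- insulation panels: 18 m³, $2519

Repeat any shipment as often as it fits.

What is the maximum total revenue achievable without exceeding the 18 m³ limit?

11250

By revenue per m³: plastic granulate 625.00, insulation panels 139.94, cable drums 86.00 lead.
9×plastic granulate uses 18 of the 18 m³ and totals 11250.
No other feasible combination exceeds 11250.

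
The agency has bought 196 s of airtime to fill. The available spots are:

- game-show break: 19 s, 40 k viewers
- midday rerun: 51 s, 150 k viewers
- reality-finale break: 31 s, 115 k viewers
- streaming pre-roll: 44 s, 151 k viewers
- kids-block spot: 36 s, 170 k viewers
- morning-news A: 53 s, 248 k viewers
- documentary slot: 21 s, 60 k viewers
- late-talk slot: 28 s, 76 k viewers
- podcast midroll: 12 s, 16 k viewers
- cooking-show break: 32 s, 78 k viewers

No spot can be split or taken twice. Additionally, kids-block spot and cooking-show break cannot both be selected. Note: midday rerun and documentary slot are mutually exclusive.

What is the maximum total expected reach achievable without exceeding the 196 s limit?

760

Ranking by ratio (expected reach/s): kids-block spot 4.72, morning-news A 4.68, reality-finale break 3.71.
Greedy by ratio would take reality-finale break + streaming pre-roll + kids-block spot + morning-news A + documentary slot: 185 s used, total 744.
Replace documentary slot with late-talk slot: the trade gains 16 net, giving 760 at 192 s.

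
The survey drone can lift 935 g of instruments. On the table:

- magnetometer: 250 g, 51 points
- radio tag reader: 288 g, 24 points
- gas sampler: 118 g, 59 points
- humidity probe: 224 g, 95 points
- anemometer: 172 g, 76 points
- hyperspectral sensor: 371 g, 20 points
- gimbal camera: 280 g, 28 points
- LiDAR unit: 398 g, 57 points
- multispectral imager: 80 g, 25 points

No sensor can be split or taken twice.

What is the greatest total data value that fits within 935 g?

306

Taking magnetometer + gas sampler + humidity probe + anemometer + multispectral imager: 844 g used, 306 in data value.
The closest alternative, gas sampler + humidity probe + anemometer + LiDAR unit, reaches only 287.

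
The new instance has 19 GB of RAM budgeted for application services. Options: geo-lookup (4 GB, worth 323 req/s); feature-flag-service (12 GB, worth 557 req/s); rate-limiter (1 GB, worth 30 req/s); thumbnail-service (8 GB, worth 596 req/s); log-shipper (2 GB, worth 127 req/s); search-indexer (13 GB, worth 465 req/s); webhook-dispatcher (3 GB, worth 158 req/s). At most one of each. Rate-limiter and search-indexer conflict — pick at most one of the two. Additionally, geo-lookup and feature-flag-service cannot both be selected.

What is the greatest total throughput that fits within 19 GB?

1234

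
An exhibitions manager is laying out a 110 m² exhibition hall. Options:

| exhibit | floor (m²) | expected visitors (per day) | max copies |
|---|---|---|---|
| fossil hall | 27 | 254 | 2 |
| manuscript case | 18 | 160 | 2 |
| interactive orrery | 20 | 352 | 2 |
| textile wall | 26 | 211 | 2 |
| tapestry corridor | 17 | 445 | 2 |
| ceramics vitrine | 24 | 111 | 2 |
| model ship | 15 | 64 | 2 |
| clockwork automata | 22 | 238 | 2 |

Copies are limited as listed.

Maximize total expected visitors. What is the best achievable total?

1914

By expected visitors per m²: tapestry corridor 26.18, interactive orrery 17.60, clockwork automata 10.82, fossil hall 9.41 lead.
Greedy by ratio would take 2×interactive orrery + 2×tapestry corridor + clockwork automata: 96 m² used, total 1832.
The 22 m² tied up in clockwork automata is better spent on 2×manuscript case — total rises to 1914 (110 m²).
Nothing else within 110 m² beats 1914.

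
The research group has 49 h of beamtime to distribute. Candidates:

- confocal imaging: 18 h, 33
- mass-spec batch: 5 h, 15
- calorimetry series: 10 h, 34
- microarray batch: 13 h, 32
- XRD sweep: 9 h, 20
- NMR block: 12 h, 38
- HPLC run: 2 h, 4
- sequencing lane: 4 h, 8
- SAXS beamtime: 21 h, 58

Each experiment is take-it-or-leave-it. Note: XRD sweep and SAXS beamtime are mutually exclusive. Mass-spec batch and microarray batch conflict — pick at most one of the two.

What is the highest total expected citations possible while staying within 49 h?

145

By expected citations per h: calorimetry series 3.40, NMR block 3.17, mass-spec batch 3.00 lead.
Best packing: mass-spec batch + calorimetry series + NMR block + SAXS beamtime — 48 h, 145 total.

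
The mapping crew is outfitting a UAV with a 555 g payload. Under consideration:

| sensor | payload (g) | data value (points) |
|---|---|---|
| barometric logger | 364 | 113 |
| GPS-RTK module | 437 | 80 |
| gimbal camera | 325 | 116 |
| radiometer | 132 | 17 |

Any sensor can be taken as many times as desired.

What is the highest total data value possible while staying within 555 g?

133

Taking gimbal camera + radiometer: 457 g used, 133 in data value.
Nothing else within 555 g beats 133.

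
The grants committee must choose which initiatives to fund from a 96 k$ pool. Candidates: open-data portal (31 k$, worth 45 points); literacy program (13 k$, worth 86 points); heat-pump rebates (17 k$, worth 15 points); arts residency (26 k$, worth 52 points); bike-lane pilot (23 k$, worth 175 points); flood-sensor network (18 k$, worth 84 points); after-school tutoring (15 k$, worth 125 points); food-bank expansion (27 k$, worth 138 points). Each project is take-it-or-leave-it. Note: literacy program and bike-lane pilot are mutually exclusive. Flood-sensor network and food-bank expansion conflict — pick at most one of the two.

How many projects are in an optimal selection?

The maximum projected impact within 96 k$ is 490.
One optimal bundle: arts residency + bike-lane pilot + after-school tutoring + food-bank expansion (91 k$).
Any selection reaching 490 contains exactly 4 projects.

4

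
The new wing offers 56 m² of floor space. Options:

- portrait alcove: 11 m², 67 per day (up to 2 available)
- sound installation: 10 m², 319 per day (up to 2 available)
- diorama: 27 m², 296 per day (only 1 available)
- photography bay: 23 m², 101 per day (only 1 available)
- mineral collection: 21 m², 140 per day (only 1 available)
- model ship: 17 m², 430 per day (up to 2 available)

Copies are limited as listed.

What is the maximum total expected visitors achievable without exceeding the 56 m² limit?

2×sound installation + 2×model ship uses 54 of the 56 m² and totals 1498.
Nothing else within 56 m² beats 1498.

1498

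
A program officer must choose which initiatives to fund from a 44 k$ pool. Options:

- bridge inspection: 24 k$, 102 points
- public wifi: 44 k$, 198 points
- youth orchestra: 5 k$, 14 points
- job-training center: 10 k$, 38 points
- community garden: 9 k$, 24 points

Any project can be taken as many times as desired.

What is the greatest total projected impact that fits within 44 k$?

By projected impact per k$: public wifi 4.50, bridge inspection 4.25, job-training center 3.80 lead.
Public wifi uses 44 of the 44 k$ and totals 198.

198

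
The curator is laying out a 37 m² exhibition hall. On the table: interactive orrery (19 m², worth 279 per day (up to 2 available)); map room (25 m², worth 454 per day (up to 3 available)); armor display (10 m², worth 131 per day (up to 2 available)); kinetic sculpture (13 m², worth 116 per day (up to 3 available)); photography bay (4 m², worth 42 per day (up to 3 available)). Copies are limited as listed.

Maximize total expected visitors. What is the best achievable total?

585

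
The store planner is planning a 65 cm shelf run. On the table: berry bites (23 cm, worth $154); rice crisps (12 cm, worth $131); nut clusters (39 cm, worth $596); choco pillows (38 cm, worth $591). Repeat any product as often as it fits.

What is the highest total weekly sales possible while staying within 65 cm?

858

Taking the top-ratio products first gives 2×rice crisps + choco pillows for 853 (62 cm).
The 38 cm tied up in choco pillows is better spent on nut clusters — total rises to 858 (63 cm).
The spare 2 cm is too small for any remaining product, and no exchange beats 858.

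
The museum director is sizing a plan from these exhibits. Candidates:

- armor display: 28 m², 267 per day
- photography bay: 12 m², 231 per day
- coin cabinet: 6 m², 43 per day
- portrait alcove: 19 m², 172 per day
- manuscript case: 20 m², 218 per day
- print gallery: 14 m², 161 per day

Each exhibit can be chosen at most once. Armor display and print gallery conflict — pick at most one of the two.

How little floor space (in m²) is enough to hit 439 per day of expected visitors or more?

Minimise m² subject to total expected visitors ≥ 439.
Taking photography bay + manuscript case gives 449 (≥ 439) for 32 m².
No combination under 32 m² hits 439.

32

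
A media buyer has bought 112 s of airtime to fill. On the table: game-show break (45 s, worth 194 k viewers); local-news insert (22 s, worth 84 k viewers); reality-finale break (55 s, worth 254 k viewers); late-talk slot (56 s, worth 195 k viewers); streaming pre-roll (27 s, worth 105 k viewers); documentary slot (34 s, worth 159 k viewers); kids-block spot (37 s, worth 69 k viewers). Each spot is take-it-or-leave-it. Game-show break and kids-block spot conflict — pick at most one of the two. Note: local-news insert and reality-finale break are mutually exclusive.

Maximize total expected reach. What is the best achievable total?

458

Density check — documentary slot 4.68, reality-finale break 4.62, game-show break 4.31 are the best per s.
Game-show break + streaming pre-roll + documentary slot uses 106 of the 112 s and totals 458.
Runner-up reality-finale break + late-talk slot tops out at 449.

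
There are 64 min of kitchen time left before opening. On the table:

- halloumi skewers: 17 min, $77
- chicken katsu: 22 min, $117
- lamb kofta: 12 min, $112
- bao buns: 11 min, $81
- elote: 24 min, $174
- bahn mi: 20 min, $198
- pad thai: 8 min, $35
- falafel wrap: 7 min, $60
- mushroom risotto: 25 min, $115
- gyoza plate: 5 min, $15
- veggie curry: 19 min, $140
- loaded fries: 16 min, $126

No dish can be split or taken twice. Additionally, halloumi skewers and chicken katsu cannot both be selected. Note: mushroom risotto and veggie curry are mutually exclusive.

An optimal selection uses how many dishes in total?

4

Optimal total is 544.
One optimal bundle: lamb kofta + elote + bahn mi + falafel wrap (63 min).
All optima have 4 dishes.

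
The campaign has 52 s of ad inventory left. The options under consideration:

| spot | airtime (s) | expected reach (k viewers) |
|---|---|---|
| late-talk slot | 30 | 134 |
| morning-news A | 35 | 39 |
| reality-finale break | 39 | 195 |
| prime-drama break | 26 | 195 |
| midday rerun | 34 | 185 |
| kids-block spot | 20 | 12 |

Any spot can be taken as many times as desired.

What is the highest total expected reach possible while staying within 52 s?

Best packing: 2×prime-drama break — 52 s, 390 total.
That's the maximum — no swap from here does better than 390.

390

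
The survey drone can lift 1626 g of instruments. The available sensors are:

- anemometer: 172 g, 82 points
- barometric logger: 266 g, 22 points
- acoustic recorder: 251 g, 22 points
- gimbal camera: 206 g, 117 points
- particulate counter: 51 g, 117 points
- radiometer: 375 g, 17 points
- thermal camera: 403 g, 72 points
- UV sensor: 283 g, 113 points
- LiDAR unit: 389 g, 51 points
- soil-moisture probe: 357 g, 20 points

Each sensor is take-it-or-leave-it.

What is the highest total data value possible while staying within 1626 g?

552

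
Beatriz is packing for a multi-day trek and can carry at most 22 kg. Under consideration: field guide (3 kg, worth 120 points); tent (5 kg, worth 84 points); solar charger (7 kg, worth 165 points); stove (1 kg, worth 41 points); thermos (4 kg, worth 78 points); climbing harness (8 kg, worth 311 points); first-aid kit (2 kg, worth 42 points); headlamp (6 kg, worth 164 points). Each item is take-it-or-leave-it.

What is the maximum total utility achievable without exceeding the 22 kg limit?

714

By utility per kg: stove 41.00, field guide 40.00, climbing harness 38.88, headlamp 27.33 lead.
Greedy by ratio would take field guide + stove + climbing harness + first-aid kit + headlamp: 20 kg used, total 678.
The 2 kg tied up in first-aid kit is better spent on thermos — total rises to 714 (22 kg).
Every other selection either busts 22 kg or fails to beat 714.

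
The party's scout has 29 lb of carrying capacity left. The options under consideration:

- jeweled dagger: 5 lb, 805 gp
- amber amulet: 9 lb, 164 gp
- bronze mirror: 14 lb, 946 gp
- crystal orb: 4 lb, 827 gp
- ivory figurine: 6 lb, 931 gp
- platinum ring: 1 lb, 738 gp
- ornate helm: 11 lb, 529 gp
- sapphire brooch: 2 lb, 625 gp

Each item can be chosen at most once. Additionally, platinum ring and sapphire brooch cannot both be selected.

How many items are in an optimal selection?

5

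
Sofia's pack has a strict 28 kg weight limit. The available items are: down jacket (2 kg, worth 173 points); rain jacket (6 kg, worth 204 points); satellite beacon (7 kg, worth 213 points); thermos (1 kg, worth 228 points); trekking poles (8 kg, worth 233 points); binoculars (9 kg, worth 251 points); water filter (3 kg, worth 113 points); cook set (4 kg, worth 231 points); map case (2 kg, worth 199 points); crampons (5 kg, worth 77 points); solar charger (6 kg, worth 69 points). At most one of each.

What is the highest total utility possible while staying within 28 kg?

1408

By utility per kg: thermos 228.00, map case 99.50, down jacket 86.50, cook set 57.75 lead.
Greedy by ratio would take down jacket + rain jacket + satellite beacon + thermos + water filter + cook set + map case: 25 kg used, total 1361.
The 6 kg tied up in rain jacket is better spent on binoculars — total rises to 1408 (28 kg).
No other feasible combination exceeds 1408.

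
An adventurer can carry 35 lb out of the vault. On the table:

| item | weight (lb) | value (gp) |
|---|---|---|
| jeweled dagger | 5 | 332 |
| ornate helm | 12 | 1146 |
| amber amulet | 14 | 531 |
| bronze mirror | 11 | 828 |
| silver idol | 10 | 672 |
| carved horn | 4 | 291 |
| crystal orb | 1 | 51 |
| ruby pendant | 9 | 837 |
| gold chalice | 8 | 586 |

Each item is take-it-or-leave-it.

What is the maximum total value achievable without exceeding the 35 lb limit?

2952

Taking the top-ratio items first gives ornate helm + bronze mirror + crystal orb + ruby pendant for 2862 (33 lb).
Replace bronze mirror with jeweled dagger + gold chalice: the trade gains 90 net, giving 2952 at 35 lb.
Runner-up ornate helm + silver idol + carved horn + ruby pendant tops out at 2946.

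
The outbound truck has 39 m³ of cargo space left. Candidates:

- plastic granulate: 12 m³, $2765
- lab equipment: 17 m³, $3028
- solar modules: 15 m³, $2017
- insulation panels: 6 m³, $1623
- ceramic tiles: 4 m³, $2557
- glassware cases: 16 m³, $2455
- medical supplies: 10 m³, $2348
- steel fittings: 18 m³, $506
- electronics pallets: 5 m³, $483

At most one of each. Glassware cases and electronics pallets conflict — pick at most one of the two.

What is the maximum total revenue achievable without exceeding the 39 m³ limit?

Taking the top-ratio shipments first gives plastic granulate + insulation panels + ceramic tiles + medical supplies + electronics pallets for 9776 (37 m³).
Dropping medical supplies and electronics pallets frees 15 m³; slotting in lab equipment (17 m³) lifts the total to 9973 at 39 m³.
The closest alternative, plastic granulate + insulation panels + ceramic tiles + medical supplies + electronics pallets, reaches only 9776.

9973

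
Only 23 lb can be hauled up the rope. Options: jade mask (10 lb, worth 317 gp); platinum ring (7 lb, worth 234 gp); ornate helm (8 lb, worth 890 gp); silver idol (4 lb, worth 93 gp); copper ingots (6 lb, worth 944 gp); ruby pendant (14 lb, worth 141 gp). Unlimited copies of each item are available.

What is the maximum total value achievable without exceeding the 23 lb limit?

2925

Best packing: silver idol + 3×copper ingots — 22 lb, 2925 total.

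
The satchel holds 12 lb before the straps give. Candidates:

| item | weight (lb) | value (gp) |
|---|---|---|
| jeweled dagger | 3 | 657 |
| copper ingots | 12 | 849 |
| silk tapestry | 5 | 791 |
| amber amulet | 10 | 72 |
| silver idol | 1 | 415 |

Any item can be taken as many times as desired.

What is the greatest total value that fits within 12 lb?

Best packing: 12×silver idol — 12 lb, 4980 total.
Every other selection either busts 12 lb or fails to beat 4980.

4980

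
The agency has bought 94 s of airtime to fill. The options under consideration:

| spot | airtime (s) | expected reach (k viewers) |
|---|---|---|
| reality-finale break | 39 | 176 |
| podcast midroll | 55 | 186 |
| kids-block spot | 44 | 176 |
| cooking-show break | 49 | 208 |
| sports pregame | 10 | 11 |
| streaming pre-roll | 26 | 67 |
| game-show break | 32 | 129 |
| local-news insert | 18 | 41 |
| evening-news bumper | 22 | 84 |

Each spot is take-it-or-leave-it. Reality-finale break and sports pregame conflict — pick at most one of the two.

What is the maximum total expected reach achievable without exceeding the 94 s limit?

389

Density check — reality-finale break 4.51, cooking-show break 4.24, game-show break 4.03, kids-block spot 4.00 are the best per s.
A density-first pass picks reality-finale break + cooking-show break — 384 at 88 s.
Replace cooking-show break with game-show break + evening-news bumper: the trade gains 5 net, giving 389 at 93 s.
Runner-up reality-finale break + cooking-show break tops out at 384.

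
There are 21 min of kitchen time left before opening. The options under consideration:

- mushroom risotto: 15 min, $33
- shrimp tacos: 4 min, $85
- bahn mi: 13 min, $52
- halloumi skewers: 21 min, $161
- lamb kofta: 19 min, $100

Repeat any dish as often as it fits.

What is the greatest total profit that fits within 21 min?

The ratio ordering already packs tightly: 5×shrimp tacos, 20 min, 425.

425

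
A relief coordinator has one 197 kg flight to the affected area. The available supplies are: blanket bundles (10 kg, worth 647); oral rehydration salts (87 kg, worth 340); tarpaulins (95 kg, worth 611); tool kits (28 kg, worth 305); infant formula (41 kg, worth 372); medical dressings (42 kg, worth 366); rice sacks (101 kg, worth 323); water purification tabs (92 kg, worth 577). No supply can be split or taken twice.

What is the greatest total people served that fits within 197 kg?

1996

Density check — blanket bundles 64.70, tool kits 10.89, infant formula 9.07 are the best per kg.
Greedy by ratio would take blanket bundles + tool kits + infant formula + medical dressings: 121 kg used, total 1690.
Replace tool kits with tarpaulins: the trade gains 306 net, giving 1996 at 188 kg.
No other feasible combination exceeds 1996.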